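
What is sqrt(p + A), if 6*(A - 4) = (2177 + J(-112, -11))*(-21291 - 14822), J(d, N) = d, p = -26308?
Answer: I*sqrt(448387014)/6 ≈ 3529.2*I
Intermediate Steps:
A = -74573321/6 (A = 4 + ((2177 - 112)*(-21291 - 14822))/6 = 4 + (2065*(-36113))/6 = 4 + (1/6)*(-74573345) = 4 - 74573345/6 = -74573321/6 ≈ -1.2429e+7)
sqrt(p + A) = sqrt(-26308 - 74573321/6) = sqrt(-74731169/6) = I*sqrt(448387014)/6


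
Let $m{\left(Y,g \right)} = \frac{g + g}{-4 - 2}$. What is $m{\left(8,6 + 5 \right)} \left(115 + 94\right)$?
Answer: $- \frac{2299}{3} \approx -766.33$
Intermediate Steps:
$m{\left(Y,g \right)} = - \frac{g}{3}$ ($m{\left(Y,g \right)} = \frac{2 g}{-6} = 2 g \left(- \frac{1}{6}\right) = - \frac{g}{3}$)
$m{\left(8,6 + 5 \right)} \left(115 + 94\right) = - \frac{6 + 5}{3} \left(115 + 94\right) = \left(- \frac{1}{3}\right) 11 \cdot 209 = \left(- \frac{11}{3}\right) 209 = - \frac{2299}{3}$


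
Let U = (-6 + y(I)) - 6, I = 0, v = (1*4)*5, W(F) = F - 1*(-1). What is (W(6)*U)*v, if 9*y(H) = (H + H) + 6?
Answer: -4760/3 ≈ -1586.7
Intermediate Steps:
W(F) = 1 + F (W(F) = F + 1 = 1 + F)
v = 20 (v = 4*5 = 20)
y(H) = ⅔ + 2*H/9 (y(H) = ((H + H) + 6)/9 = (2*H + 6)/9 = (6 + 2*H)/9 = ⅔ + 2*H/9)
U = -34/3 (U = (-6 + (⅔ + (2/9)*0)) - 6 = (-6 + (⅔ + 0)) - 6 = (-6 + ⅔) - 6 = -16/3 - 6 = -34/3 ≈ -11.333)
(W(6)*U)*v = ((1 + 6)*(-34/3))*20 = (7*(-34/3))*20 = -238/3*20 = -4760/3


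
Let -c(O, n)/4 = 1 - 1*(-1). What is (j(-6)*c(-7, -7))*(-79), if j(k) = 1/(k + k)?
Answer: -158/3 ≈ -52.667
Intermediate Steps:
c(O, n) = -8 (c(O, n) = -4*(1 - 1*(-1)) = -4*(1 + 1) = -4*2 = -8)
j(k) = 1/(2*k)
(j(-6)*c(-7, -7))*(-79) = (((½)/(-6))*(-8))*(-79) = (((½)*(-⅙))*(-8))*(-79) = -1/12*(-8)*(-79) = (⅔)*(-79) = -158/3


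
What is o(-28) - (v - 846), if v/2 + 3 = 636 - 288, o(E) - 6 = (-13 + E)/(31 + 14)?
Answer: 7249/45 ≈ 161.09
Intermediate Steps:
o(E) = 257/45 + E/45 (o(E) = 6 + (-13 + E)/(31 + 14) = 6 + (-13 + E)/45 = 6 + (-13 + E)*(1/45) = 6 + (-13/45 + E/45) = 257/45 + E/45)
v = 690 (v = -6 + 2*(636 - 288) = -6 + 2*348 = -6 + 696 = 690)
o(-28) - (v - 846) = (257/45 + (1/45)*(-28)) - (690 - 846) = (257/45 - 28/45) - 1*(-156) = 229/45 + 156 = 7249/45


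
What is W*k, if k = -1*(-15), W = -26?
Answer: -390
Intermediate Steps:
k = 15
W*k = -26*15 = -390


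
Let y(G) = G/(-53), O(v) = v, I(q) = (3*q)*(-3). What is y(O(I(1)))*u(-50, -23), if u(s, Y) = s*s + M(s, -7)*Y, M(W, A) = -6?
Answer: 23742/53 ≈ 447.96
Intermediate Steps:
I(q) = -9*q
y(G) = -G/53 (y(G) = G*(-1/53) = -G/53)
u(s, Y) = s² - 6*Y (u(s, Y) = s*s - 6*Y = s² - 6*Y)
y(O(I(1)))*u(-50, -23) = (-(-9)/53)*((-50)² - 6*(-23)) = (-1/53*(-9))*(2500 + 138) = (9/53)*2638 = 23742/53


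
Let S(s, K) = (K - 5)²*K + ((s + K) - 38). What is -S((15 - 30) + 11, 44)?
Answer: -66926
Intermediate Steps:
S(s, K) = -38 + K + s + K*(-5 + K)² (S(s, K) = (-5 + K)²*K + ((K + s) - 38) = K*(-5 + K)² + (-38 + K + s) = -38 + K + s + K*(-5 + K)²)
-S((15 - 30) + 11, 44) = -(-38 + 44 + ((15 - 30) + 11) + 44*(-5 + 44)²) = -(-38 + 44 + (-15 + 11) + 44*39²) = -(-38 + 44 - 4 + 44*1521) = -(-38 + 44 - 4 + 66924) = -1*66926 = -66926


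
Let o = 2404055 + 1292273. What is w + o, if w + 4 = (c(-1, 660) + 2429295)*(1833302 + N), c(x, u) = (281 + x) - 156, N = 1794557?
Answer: 8813593280245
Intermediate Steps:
o = 3696328
c(x, u) = 125 + x
w = 8813589583917 (w = -4 + ((125 - 1) + 2429295)*(1833302 + 1794557) = -4 + (124 + 2429295)*3627859 = -4 + 2429419*3627859 = -4 + 8813589583921 = 8813589583917)
w + o = 8813589583917 + 3696328 = 8813593280245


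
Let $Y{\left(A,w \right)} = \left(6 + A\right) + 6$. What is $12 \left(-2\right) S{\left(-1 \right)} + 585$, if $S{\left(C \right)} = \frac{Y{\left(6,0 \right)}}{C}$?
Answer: $1017$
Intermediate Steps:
$Y{\left(A,w \right)} = 12 + A$
$S{\left(C \right)} = \frac{18}{C}$ ($S{\left(C \right)} = \frac{12 + 6}{C} = \frac{18}{C}$)
$12 \left(-2\right) S{\left(-1 \right)} + 585 = 12 \left(-2\right) \frac{18}{-1} + 585 = - 24 \cdot 18 \left(-1\right) + 585 = \left(-24\right) \left(-18\right) + 585 = 432 + 585 = 1017$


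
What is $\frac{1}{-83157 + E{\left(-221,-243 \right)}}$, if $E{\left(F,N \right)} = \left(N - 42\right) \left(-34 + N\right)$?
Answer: $- \frac{1}{4212} \approx -0.00023742$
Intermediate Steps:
$E{\left(F,N \right)} = \left(-42 + N\right) \left(-34 + N\right)$
$\frac{1}{-83157 + E{\left(-221,-243 \right)}} = \frac{1}{-83157 + \left(1428 + \left(-243\right)^{2} - -18468\right)} = \frac{1}{-83157 + \left(1428 + 59049 + 18468\right)} = \frac{1}{-83157 + 78945} = \frac{1}{-4212} = - \frac{1}{4212}$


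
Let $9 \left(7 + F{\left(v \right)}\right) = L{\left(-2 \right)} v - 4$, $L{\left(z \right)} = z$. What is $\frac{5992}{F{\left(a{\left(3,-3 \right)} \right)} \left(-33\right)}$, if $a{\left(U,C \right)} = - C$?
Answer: $\frac{17976}{803} \approx 22.386$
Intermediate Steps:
$F{\left(v \right)} = - \frac{67}{9} - \frac{2 v}{9}$ ($F{\left(v \right)} = -7 + \frac{- 2 v - 4}{9} = -7 + \frac{-4 - 2 v}{9} = -7 - \left(\frac{4}{9} + \frac{2 v}{9}\right) = - \frac{67}{9} - \frac{2 v}{9}$)
$\frac{5992}{F{\left(a{\left(3,-3 \right)} \right)} \left(-33\right)} = \frac{5992}{\left(- \frac{67}{9} - \frac{2 \left(\left(-1\right) \left(-3\right)\right)}{9}\right) \left(-33\right)} = \frac{5992}{\left(- \frac{67}{9} - \frac{2}{3}\right) \left(-33\right)} = \frac{5992}{\left(- \frac{73}{9}\right) \left(-33\right)} = \frac{5992}{\frac{803}{3}} = 5992 \cdot \frac{3}{803} = \frac{17976}{803}$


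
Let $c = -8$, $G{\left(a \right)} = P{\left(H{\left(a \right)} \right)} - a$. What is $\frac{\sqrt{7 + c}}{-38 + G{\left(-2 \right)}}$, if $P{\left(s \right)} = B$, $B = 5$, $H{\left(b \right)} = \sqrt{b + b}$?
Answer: $- \frac{i}{31} \approx - 0.032258 i$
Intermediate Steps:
$H{\left(b \right)} = \sqrt{2} \sqrt{b}$ ($H{\left(b \right)} = \sqrt{2 b} = \sqrt{2} \sqrt{b}$)
$P{\left(s \right)} = 5$
$G{\left(a \right)} = 5 - a$
$\frac{\sqrt{7 + c}}{-38 + G{\left(-2 \right)}} = \frac{\sqrt{7 - 8}}{-38 + \left(5 - -2\right)} = \frac{\sqrt{-1}}{-38 + \left(5 + 2\right)} = \frac{i}{-38 + 7} = \frac{i}{-31} = - \frac{i}{31}$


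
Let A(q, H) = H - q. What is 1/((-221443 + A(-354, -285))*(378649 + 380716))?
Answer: -1/168103667510 ≈ -5.9487e-12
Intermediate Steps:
1/((-221443 + A(-354, -285))*(378649 + 380716)) = 1/((-221443 + (-285 - 1*(-354)))*(378649 + 380716)) = 1/((-221443 + (-285 + 354))*759365) = 1/((-221443 + 69)*759365) = 1/(-221374*759365) = 1/(-168103667510) = -1/168103667510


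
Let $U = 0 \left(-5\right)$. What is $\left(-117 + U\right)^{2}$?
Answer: $13689$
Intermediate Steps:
$U = 0$
$\left(-117 + U\right)^{2} = \left(-117 + 0\right)^{2} = \left(-117\right)^{2} = 13689$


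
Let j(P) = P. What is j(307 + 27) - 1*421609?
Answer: -421275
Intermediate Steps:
j(307 + 27) - 1*421609 = (307 + 27) - 1*421609 = 334 - 421609 = -421275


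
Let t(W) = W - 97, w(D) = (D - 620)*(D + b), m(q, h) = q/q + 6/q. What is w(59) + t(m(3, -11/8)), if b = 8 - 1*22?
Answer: -25339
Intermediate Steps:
m(q, h) = 1 + 6/q
b = -14 (b = 8 - 22 = -14)
w(D) = (-620 + D)*(-14 + D) (w(D) = (D - 620)*(D - 14) = (-620 + D)*(-14 + D))
t(W) = -97 + W
w(59) + t(m(3, -11/8)) = (8680 + 59**2 - 634*59) + (-97 + (6 + 3)/3) = (8680 + 3481 - 37406) + (-97 + (1/3)*9) = -25245 + (-97 + 3) = -25245 - 94 = -25339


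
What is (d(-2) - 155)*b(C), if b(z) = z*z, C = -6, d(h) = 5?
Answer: -5400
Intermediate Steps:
b(z) = z²
(d(-2) - 155)*b(C) = (5 - 155)*(-6)² = -150*36 = -5400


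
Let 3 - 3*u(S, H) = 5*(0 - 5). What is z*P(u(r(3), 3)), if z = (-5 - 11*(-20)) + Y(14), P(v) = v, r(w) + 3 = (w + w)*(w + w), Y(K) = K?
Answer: 6412/3 ≈ 2137.3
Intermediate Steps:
r(w) = -3 + 4*w² (r(w) = -3 + (w + w)*(w + w) = -3 + (2*w)*(2*w) = -3 + 4*w²)
u(S, H) = 28/3 (u(S, H) = 1 - 5*(0 - 5)/3 = 1 - 5*(-5)/3 = 1 - ⅓*(-25) = 1 + 25/3 = 28/3)
z = 229 (z = (-5 - 11*(-20)) + 14 = (-5 + 220) + 14 = 215 + 14 = 229)
z*P(u(r(3), 3)) = 229*(28/3) = 6412/3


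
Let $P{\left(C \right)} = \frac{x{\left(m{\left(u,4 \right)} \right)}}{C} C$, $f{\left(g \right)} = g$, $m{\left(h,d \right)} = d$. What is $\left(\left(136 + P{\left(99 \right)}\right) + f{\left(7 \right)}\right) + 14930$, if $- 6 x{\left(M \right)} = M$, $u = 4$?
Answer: $\frac{45217}{3} \approx 15072.0$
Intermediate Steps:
$x{\left(M \right)} = - \frac{M}{6}$
$P{\left(C \right)} = - \frac{2}{3}$ ($P{\left(C \right)} = \frac{\left(- \frac{1}{6}\right) 4}{C} C = - \frac{2}{3 C} C = - \frac{2}{3}$)
$\left(\left(136 + P{\left(99 \right)}\right) + f{\left(7 \right)}\right) + 14930 = \left(\left(136 - \frac{2}{3}\right) + 7\right) + 14930 = \left(\frac{406}{3} + 7\right) + 14930 = \frac{427}{3} + 14930 = \frac{45217}{3}$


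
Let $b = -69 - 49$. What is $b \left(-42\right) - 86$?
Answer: $4870$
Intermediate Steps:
$b = -118$ ($b = -69 - 49 = -118$)
$b \left(-42\right) - 86 = \left(-118\right) \left(-42\right) - 86 = 4956 - 86 = 4870$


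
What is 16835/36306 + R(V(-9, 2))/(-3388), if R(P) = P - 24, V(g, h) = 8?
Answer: 14404469/30751182 ≈ 0.46842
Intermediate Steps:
R(P) = -24 + P
16835/36306 + R(V(-9, 2))/(-3388) = 16835/36306 + (-24 + 8)/(-3388) = 16835*(1/36306) - 16*(-1/3388) = 16835/36306 + 4/847 = 14404469/30751182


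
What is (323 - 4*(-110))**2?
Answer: 582169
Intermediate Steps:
(323 - 4*(-110))**2 = (323 + 440)**2 = 763**2 = 582169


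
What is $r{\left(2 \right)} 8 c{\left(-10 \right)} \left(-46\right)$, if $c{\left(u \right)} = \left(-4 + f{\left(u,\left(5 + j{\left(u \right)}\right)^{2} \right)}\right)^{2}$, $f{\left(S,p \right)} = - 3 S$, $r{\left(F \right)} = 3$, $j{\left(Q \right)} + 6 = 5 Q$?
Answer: $-746304$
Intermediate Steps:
$j{\left(Q \right)} = -6 + 5 Q$
$c{\left(u \right)} = \left(-4 - 3 u\right)^{2}$
$r{\left(2 \right)} 8 c{\left(-10 \right)} \left(-46\right) = 3 \cdot 8 \left(4 + 3 \left(-10\right)\right)^{2} \left(-46\right) = 24 \left(4 - 30\right)^{2} \left(-46\right) = 24 \left(-26\right)^{2} \left(-46\right) = 24 \cdot 676 \left(-46\right) = 16224 \left(-46\right) = -746304$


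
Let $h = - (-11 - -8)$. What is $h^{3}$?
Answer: $27$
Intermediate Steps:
$h = 3$ ($h = - (-11 + 8) = \left(-1\right) \left(-3\right) = 3$)
$h^{3} = 3^{3} = 27$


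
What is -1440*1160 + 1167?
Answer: -1669233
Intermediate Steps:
-1440*1160 + 1167 = -1670400 + 1167 = -1669233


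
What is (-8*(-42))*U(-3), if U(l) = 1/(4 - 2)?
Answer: 168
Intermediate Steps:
U(l) = ½ (U(l) = 1/2 = ½)
(-8*(-42))*U(-3) = -8*(-42)*(½) = 336*(½) = 168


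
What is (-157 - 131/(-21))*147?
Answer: -22162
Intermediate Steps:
(-157 - 131/(-21))*147 = (-157 - 131*(-1/21))*147 = (-157 + 131/21)*147 = -3166/21*147 = -22162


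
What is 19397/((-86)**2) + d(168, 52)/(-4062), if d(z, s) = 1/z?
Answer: 3309203939/1261787184 ≈ 2.6226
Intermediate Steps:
19397/((-86)**2) + d(168, 52)/(-4062) = 19397/((-86)**2) + 1/(168*(-4062)) = 19397/7396 + (1/168)*(-1/4062) = 19397*(1/7396) - 1/682416 = 19397/7396 - 1/682416 = 3309203939/1261787184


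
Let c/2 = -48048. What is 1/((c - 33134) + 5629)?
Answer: -1/123601 ≈ -8.0905e-6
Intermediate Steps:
c = -96096 (c = 2*(-48048) = -96096)
1/((c - 33134) + 5629) = 1/((-96096 - 33134) + 5629) = 1/(-129230 + 5629) = 1/(-123601) = -1/123601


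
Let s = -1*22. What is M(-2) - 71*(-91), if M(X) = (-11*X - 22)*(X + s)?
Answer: 6461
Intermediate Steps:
s = -22
M(X) = (-22 + X)*(-22 - 11*X) (M(X) = (-11*X - 22)*(X - 22) = (-22 - 11*X)*(-22 + X) = (-22 + X)*(-22 - 11*X))
M(-2) - 71*(-91) = (484 - 11*(-2)² + 220*(-2)) - 71*(-91) = (484 - 11*4 - 440) + 6461 = (484 - 44 - 440) + 6461 = 0 + 6461 = 6461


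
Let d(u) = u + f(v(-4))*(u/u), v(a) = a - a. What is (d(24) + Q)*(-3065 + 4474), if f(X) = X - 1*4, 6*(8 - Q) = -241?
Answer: 576281/6 ≈ 96047.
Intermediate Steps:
Q = 289/6 (Q = 8 - ⅙*(-241) = 8 + 241/6 = 289/6 ≈ 48.167)
v(a) = 0
f(X) = -4 + X (f(X) = X - 4 = -4 + X)
d(u) = -4 + u (d(u) = u + (-4 + 0)*(u/u) = u - 4*1 = u - 4 = -4 + u)
(d(24) + Q)*(-3065 + 4474) = ((-4 + 24) + 289/6)*(-3065 + 4474) = (20 + 289/6)*1409 = (409/6)*1409 = 576281/6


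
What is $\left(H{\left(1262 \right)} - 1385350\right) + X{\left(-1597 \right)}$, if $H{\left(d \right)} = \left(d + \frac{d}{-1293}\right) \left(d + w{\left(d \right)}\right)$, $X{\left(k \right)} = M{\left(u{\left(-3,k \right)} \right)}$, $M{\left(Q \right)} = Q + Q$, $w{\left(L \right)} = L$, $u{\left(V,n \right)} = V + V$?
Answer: $\frac{2324119030}{1293} \approx 1.7975 \cdot 10^{6}$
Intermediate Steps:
$u{\left(V,n \right)} = 2 V$
$M{\left(Q \right)} = 2 Q$
$X{\left(k \right)} = -12$ ($X{\left(k \right)} = 2 \cdot 2 \left(-3\right) = 2 \left(-6\right) = -12$)
$H{\left(d \right)} = \frac{2584 d^{2}}{1293}$ ($H{\left(d \right)} = \left(d + \frac{d}{-1293}\right) \left(d + d\right) = \left(d + d \left(- \frac{1}{1293}\right)\right) 2 d = \left(d - \frac{d}{1293}\right) 2 d = \frac{1292 d}{1293} \cdot 2 d = \frac{2584 d^{2}}{1293}$)
$\left(H{\left(1262 \right)} - 1385350\right) + X{\left(-1597 \right)} = \left(\frac{2584 \cdot 1262^{2}}{1293} - 1385350\right) - 12 = \left(\frac{2584}{1293} \cdot 1592644 - 1385350\right) - 12 = \left(\frac{4115392096}{1293} - 1385350\right) - 12 = \frac{2324134546}{1293} - 12 = \frac{2324119030}{1293}$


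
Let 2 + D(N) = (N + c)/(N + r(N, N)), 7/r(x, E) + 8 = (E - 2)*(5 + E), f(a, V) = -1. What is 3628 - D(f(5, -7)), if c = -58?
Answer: 96830/27 ≈ 3586.3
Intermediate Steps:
r(x, E) = 7/(-8 + (-2 + E)*(5 + E)) (r(x, E) = 7/(-8 + (E - 2)*(5 + E)) = 7/(-8 + (-2 + E)*(5 + E)))
D(N) = -2 + (-58 + N)/(N + 7/(-18 + N² + 3*N)) (D(N) = -2 + (N - 58)/(N + 7/(-18 + N² + 3*N)) = -2 + (-58 + N)/(N + 7/(-18 + N² + 3*N)))
3628 - D(f(5, -7)) = 3628 - (-14 - (58 - 1)*(-18 + (-1)² + 3*(-1)))/(7 - (-18 + (-1)² + 3*(-1))) = 3628 - (-14 - 1*57*(-18 + 1 - 3))/(7 - (-18 + 1 - 3)) = 3628 - (-14 - 1*57*(-20))/(7 - 1*(-20)) = 3628 - (-14 + 1140)/(7 + 20) = 3628 - 1126/27 = 96830/27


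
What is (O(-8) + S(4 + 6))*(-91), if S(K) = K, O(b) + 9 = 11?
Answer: -1092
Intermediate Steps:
O(b) = 2 (O(b) = -9 + 11 = 2)
(O(-8) + S(4 + 6))*(-91) = (2 + (4 + 6))*(-91) = (2 + 10)*(-91) = 12*(-91) = -1092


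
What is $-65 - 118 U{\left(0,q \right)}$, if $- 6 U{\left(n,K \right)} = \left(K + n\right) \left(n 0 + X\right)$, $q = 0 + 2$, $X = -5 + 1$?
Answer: $- \frac{667}{3} \approx -222.33$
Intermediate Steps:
$X = -4$
$q = 2$
$U{\left(n,K \right)} = \frac{2 K}{3} + \frac{2 n}{3}$ ($U{\left(n,K \right)} = - \frac{\left(K + n\right) \left(n 0 - 4\right)}{6} = - \frac{\left(K + n\right) \left(0 - 4\right)}{6} = - \frac{\left(K + n\right) \left(-4\right)}{6} = - \frac{- 4 K - 4 n}{6} = \frac{2 K}{3} + \frac{2 n}{3}$)
$-65 - 118 U{\left(0,q \right)} = -65 - 118 \left(\frac{2}{3} \cdot 2 + \frac{2}{3} \cdot 0\right) = -65 - 118 \left(\frac{4}{3} + 0\right) = -65 - \frac{472}{3} = - \frac{667}{3}$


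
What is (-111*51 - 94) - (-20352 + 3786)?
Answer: 10811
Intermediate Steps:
(-111*51 - 94) - (-20352 + 3786) = (-5661 - 94) - 1*(-16566) = -5755 + 16566 = 10811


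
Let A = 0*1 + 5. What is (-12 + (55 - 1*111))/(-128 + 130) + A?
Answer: -29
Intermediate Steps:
A = 5 (A = 0 + 5 = 5)
(-12 + (55 - 1*111))/(-128 + 130) + A = (-12 + (55 - 1*111))/(-128 + 130) + 5 = (-12 + (55 - 111))/2 + 5 = (-12 - 56)*(1/2) + 5 = -68*1/2 + 5 = -34 + 5 = -29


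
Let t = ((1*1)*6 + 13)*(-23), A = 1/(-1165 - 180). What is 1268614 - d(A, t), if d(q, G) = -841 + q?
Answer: 1707416976/1345 ≈ 1.2695e+6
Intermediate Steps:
A = -1/1345 (A = 1/(-1345) = -1/1345 ≈ -0.00074349)
t = -437 (t = (1*6 + 13)*(-23) = (6 + 13)*(-23) = 19*(-23) = -437)
1268614 - d(A, t) = 1268614 - (-841 - 1/1345) = 1268614 - 1*(-1131146/1345) = 1268614 + 1131146/1345 = 1707416976/1345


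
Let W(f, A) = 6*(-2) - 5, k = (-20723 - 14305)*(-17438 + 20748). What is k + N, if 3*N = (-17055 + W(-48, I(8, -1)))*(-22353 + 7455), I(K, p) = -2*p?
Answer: -31163128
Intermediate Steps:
k = -115942680 (k = -35028*3310 = -115942680)
W(f, A) = -17 (W(f, A) = -12 - 5 = -17)
N = 84779552 (N = ((-17055 - 17)*(-22353 + 7455))/3 = (-17072*(-14898))/3 = (⅓)*254338656 = 84779552)
k + N = -115942680 + 84779552 = -31163128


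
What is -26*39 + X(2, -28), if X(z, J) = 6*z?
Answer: -1002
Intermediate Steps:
-26*39 + X(2, -28) = -26*39 + 6*2 = -1014 + 12 = -1002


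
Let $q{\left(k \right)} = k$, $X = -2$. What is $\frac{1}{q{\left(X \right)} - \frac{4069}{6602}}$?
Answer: $- \frac{6602}{17273} \approx -0.38222$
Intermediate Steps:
$\frac{1}{q{\left(X \right)} - \frac{4069}{6602}} = \frac{1}{-2 - \frac{4069}{6602}} = \frac{1}{- \frac{17273}{6602}} = - \frac{6602}{17273}$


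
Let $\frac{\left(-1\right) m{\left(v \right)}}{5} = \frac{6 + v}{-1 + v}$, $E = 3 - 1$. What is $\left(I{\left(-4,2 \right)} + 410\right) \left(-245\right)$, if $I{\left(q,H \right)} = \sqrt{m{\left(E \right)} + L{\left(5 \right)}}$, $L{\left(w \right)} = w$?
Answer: $-100450 - 245 i \sqrt{35} \approx -1.0045 \cdot 10^{5} - 1449.4 i$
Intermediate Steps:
$E = 2$
$m{\left(v \right)} = - \frac{5 \left(6 + v\right)}{-1 + v}$ ($m{\left(v \right)} = - 5 \frac{6 + v}{-1 + v} = - \frac{5 \left(6 + v\right)}{-1 + v}$)
$I{\left(q,H \right)} = i \sqrt{35}$ ($I{\left(q,H \right)} = \sqrt{\frac{5 \left(-6 - 2\right)}{-1 + 2} + 5} = \sqrt{\frac{5 \left(-6 - 2\right)}{1} + 5} = \sqrt{5 \cdot 1 \left(-8\right) + 5} = \sqrt{-40 + 5} = \sqrt{-35} = i \sqrt{35}$)
$\left(I{\left(-4,2 \right)} + 410\right) \left(-245\right) = \left(i \sqrt{35} + 410\right) \left(-245\right) = \left(410 + i \sqrt{35}\right) \left(-245\right) = -100450 - 245 i \sqrt{35}$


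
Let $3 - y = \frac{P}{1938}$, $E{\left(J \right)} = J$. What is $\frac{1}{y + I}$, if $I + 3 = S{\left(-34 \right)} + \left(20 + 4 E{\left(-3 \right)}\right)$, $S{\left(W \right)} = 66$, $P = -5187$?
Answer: $\frac{34}{2607} \approx 0.013042$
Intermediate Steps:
$y = \frac{193}{34}$ ($y = 3 - - \frac{5187}{1938} = 3 - \left(-5187\right) \frac{1}{1938} = 3 - - \frac{91}{34} = 3 + \frac{91}{34} = \frac{193}{34} \approx 5.6765$)
$I = 71$ ($I = -3 + \left(66 + \left(20 + 4 \left(-3\right)\right)\right) = -3 + \left(66 + \left(20 - 12\right)\right) = -3 + \left(66 + 8\right) = -3 + 74 = 71$)
$\frac{1}{y + I} = \frac{1}{\frac{193}{34} + 71} = \frac{1}{\frac{2607}{34}} = \frac{34}{2607}$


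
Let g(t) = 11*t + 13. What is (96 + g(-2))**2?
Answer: 7569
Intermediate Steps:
g(t) = 13 + 11*t
(96 + g(-2))**2 = (96 + (13 + 11*(-2)))**2 = (96 + (13 - 22))**2 = (96 - 9)**2 = 87**2 = 7569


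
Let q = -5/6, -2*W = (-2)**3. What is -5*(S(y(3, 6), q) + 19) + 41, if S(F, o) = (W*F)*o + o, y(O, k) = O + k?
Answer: 601/6 ≈ 100.17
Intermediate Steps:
W = 4 (W = -1/2*(-2)**3 = -1/2*(-8) = 4)
q = -5/6 (q = -5*1/6 = -5/6 ≈ -0.83333)
S(F, o) = o + 4*F*o (S(F, o) = (4*F)*o + o = 4*F*o + o = o + 4*F*o)
-5*(S(y(3, 6), q) + 19) + 41 = -5*(-5*(1 + 4*(3 + 6))/6 + 19) + 41 = -5*(-5*(1 + 4*9)/6 + 19) + 41 = -5*(-5*(1 + 36)/6 + 19) + 41 = -5*(-5/6*37 + 19) + 41 = -5*(-185/6 + 19) + 41 = -5*(-71/6) + 41 = 355/6 + 41 = 601/6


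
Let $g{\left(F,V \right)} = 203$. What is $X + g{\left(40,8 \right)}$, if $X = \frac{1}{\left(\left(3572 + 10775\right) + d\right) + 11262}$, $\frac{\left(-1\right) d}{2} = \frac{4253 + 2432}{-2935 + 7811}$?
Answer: $\frac{12672898009}{62428057} \approx 203.0$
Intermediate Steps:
$d = - \frac{6685}{2438}$ ($d = - 2 \frac{4253 + 2432}{-2935 + 7811} = - 2 \cdot \frac{6685}{4876} = - 2 \cdot 6685 \cdot \frac{1}{4876} = \left(-2\right) \frac{6685}{4876} = - \frac{6685}{2438} \approx -2.742$)
$X = \frac{2438}{62428057}$ ($X = \frac{1}{\left(\left(3572 + 10775\right) - \frac{6685}{2438}\right) + 11262} = \frac{1}{\left(14347 - \frac{6685}{2438}\right) + 11262} = \frac{1}{\frac{34971301}{2438} + 11262} = \frac{1}{\frac{62428057}{2438}} = \frac{2438}{62428057} \approx 3.9053 \cdot 10^{-5}$)
$X + g{\left(40,8 \right)} = \frac{2438}{62428057} + 203 = \frac{12672898009}{62428057}$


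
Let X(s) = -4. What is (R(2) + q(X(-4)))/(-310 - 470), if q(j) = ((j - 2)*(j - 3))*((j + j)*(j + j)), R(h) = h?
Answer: -269/78 ≈ -3.4487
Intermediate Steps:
q(j) = 4*j**2*(-3 + j)*(-2 + j) (q(j) = ((-2 + j)*(-3 + j))*((2*j)*(2*j)) = ((-3 + j)*(-2 + j))*(4*j**2) = 4*j**2*(-3 + j)*(-2 + j))
(R(2) + q(X(-4)))/(-310 - 470) = (2 + 4*(-4)**2*(6 + (-4)**2 - 5*(-4)))/(-310 - 470) = (2 + 4*16*(6 + 16 + 20))/(-780) = (2 + 4*16*42)*(-1/780) = (2 + 2688)*(-1/780) = 2690*(-1/780) = -269/78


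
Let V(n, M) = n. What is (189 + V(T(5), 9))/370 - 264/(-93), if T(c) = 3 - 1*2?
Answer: 3845/1147 ≈ 3.3522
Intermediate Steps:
T(c) = 1 (T(c) = 3 - 2 = 1)
(189 + V(T(5), 9))/370 - 264/(-93) = (189 + 1)/370 - 264/(-93) = 190*(1/370) - 264*(-1/93) = 19/37 + 88/31 = 3845/1147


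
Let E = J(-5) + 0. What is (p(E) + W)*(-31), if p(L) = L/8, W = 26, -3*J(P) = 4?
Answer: -4805/6 ≈ -800.83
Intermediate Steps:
J(P) = -4/3 (J(P) = -1/3*4 = -4/3)
E = -4/3 (E = -4/3 + 0 = -4/3 ≈ -1.3333)
p(L) = L/8 (p(L) = L*(1/8) = L/8)
(p(E) + W)*(-31) = ((1/8)*(-4/3) + 26)*(-31) = (-1/6 + 26)*(-31) = (155/6)*(-31) = -4805/6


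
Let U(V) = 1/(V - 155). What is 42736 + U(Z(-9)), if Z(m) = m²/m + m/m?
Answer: 6965967/163 ≈ 42736.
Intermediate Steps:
Z(m) = 1 + m (Z(m) = m + 1 = 1 + m)
U(V) = 1/(-155 + V)
42736 + U(Z(-9)) = 42736 + 1/(-155 + (1 - 9)) = 42736 + 1/(-155 - 8) = 42736 + 1/(-163) = 42736 - 1/163 = 6965967/163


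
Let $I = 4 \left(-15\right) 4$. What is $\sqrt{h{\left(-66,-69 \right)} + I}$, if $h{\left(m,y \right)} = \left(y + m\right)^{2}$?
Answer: $\sqrt{17985} \approx 134.11$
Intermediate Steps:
$h{\left(m,y \right)} = \left(m + y\right)^{2}$
$I = -240$ ($I = \left(-60\right) 4 = -240$)
$\sqrt{h{\left(-66,-69 \right)} + I} = \sqrt{\left(-66 - 69\right)^{2} - 240} = \sqrt{\left(-135\right)^{2} - 240} = \sqrt{18225 - 240} = \sqrt{17985}$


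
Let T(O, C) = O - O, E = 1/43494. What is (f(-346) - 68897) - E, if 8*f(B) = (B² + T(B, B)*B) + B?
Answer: -4695242543/86988 ≈ -53976.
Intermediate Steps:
E = 1/43494 ≈ 2.2992e-5
T(O, C) = 0
f(B) = B/8 + B²/8 (f(B) = ((B² + 0*B) + B)/8 = ((B² + 0) + B)/8 = (B² + B)/8 = (B + B²)/8 = B/8 + B²/8)
(f(-346) - 68897) - E = ((⅛)*(-346)*(1 - 346) - 68897) - 1*1/43494 = ((⅛)*(-346)*(-345) - 68897) - 1/43494 = (59685/4 - 68897) - 1/43494 = -215903/4 - 1/43494 = -4695242543/86988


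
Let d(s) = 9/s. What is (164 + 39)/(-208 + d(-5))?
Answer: -1015/1049 ≈ -0.96759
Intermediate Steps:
(164 + 39)/(-208 + d(-5)) = (164 + 39)/(-208 + 9/(-5)) = 203/(-208 + 9*(-1/5)) = 203/(-208 - 9/5) = 203/(-1049/5) = 203*(-5/1049) = -1015/1049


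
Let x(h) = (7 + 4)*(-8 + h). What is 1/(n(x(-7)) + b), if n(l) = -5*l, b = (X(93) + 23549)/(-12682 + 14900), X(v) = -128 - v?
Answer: 1109/926589 ≈ 0.0011969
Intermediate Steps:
x(h) = -88 + 11*h (x(h) = 11*(-8 + h) = -88 + 11*h)
b = 11664/1109 (b = ((-128 - 1*93) + 23549)/(-12682 + 14900) = ((-128 - 93) + 23549)/2218 = (-221 + 23549)*(1/2218) = 23328*(1/2218) = 11664/1109 ≈ 10.518)
1/(n(x(-7)) + b) = 1/(-5*(-88 + 11*(-7)) + 11664/1109) = 1/(-5*(-88 - 77) + 11664/1109) = 1/(-5*(-165) + 11664/1109) = 1/(825 + 11664/1109) = 1/(926589/1109) = 1109/926589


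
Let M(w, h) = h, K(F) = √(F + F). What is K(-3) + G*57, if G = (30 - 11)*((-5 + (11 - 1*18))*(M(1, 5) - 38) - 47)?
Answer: 377967 + I*√6 ≈ 3.7797e+5 + 2.4495*I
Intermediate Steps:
K(F) = √2*√F (K(F) = √(2*F) = √2*√F)
G = 6631 (G = (30 - 11)*((-5 + (11 - 1*18))*(5 - 38) - 47) = 19*((-5 + (11 - 18))*(-33) - 47) = 19*((-5 - 7)*(-33) - 47) = 19*(-12*(-33) - 47) = 19*(396 - 47) = 19*349 = 6631)
K(-3) + G*57 = √2*√(-3) + 6631*57 = √2*(I*√3) + 377967 = I*√6 + 377967 = 377967 + I*√6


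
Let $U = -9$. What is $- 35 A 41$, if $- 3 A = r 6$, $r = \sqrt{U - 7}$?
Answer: $11480 i \approx 11480.0 i$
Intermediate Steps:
$r = 4 i$ ($r = \sqrt{-9 - 7} = \sqrt{-16} = 4 i \approx 4.0 i$)
$A = - 8 i$ ($A = - \frac{4 i 6}{3} = - \frac{24 i}{3} = - 8 i \approx - 8.0 i$)
$- 35 A 41 = - 35 \left(- 8 i\right) 41 = 280 i 41 = 11480 i$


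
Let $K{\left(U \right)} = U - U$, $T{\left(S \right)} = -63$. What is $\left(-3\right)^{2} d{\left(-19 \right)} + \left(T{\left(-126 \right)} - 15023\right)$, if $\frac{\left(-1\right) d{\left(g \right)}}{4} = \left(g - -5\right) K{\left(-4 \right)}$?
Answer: $-15086$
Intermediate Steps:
$K{\left(U \right)} = 0$
$d{\left(g \right)} = 0$ ($d{\left(g \right)} = - 4 \left(g - -5\right) 0 = - 4 \left(g + 5\right) 0 = - 4 \left(5 + g\right) 0 = \left(-4\right) 0 = 0$)
$\left(-3\right)^{2} d{\left(-19 \right)} + \left(T{\left(-126 \right)} - 15023\right) = \left(-3\right)^{2} \cdot 0 - 15086 = 9 \cdot 0 - 15086 = 0 - 15086 = -15086$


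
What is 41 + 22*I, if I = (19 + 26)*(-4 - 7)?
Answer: -10849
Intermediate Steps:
I = -495 (I = 45*(-11) = -495)
41 + 22*I = 41 + 22*(-495) = 41 - 10890 = -10849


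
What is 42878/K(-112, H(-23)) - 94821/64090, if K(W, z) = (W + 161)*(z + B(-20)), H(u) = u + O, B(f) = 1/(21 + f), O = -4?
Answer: -110340499/3140410 ≈ -35.136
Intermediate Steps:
H(u) = -4 + u (H(u) = u - 4 = -4 + u)
K(W, z) = (1 + z)*(161 + W) (K(W, z) = (W + 161)*(z + 1/(21 - 20)) = (161 + W)*(z + 1/1) = (161 + W)*(z + 1) = (161 + W)*(1 + z) = (1 + z)*(161 + W))
42878/K(-112, H(-23)) - 94821/64090 = 42878/(161 - 112 + 161*(-4 - 23) - 112*(-4 - 23)) - 94821/64090 = 42878/(161 - 112 + 161*(-27) - 112*(-27)) - 94821*1/64090 = 42878/(161 - 112 - 4347 + 3024) - 94821/64090 = 42878/(-1274) - 94821/64090 = 42878*(-1/1274) - 94821/64090 = -21439/637 - 94821/64090 = -110340499/3140410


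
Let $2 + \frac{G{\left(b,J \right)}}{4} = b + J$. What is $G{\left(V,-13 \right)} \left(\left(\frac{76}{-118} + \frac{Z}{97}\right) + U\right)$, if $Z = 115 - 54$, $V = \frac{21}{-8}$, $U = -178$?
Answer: $\frac{143648121}{11446} \approx 12550.0$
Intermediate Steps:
$V = - \frac{21}{8}$ ($V = 21 \left(- \frac{1}{8}\right) = - \frac{21}{8} \approx -2.625$)
$G{\left(b,J \right)} = -8 + 4 J + 4 b$ ($G{\left(b,J \right)} = -8 + 4 \left(b + J\right) = -8 + 4 \left(J + b\right) = -8 + \left(4 J + 4 b\right) = -8 + 4 J + 4 b$)
$Z = 61$ ($Z = 115 - 54 = 61$)
$G{\left(V,-13 \right)} \left(\left(\frac{76}{-118} + \frac{Z}{97}\right) + U\right) = \left(-8 + 4 \left(-13\right) + 4 \left(- \frac{21}{8}\right)\right) \left(\left(\frac{76}{-118} + \frac{61}{97}\right) - 178\right) = \left(-8 - 52 - \frac{21}{2}\right) \left(\left(76 \left(- \frac{1}{118}\right) + 61 \cdot \frac{1}{97}\right) - 178\right) = - \frac{141 \left(\left(- \frac{38}{59} + \frac{61}{97}\right) - 178\right)}{2} = - \frac{141 \left(- \frac{87}{5723} - 178\right)}{2} = \left(- \frac{141}{2}\right) \left(- \frac{1018781}{5723}\right) = \frac{143648121}{11446}$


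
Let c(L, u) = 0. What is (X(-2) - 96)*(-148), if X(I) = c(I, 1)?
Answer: 14208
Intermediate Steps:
X(I) = 0
(X(-2) - 96)*(-148) = (0 - 96)*(-148) = -96*(-148) = 14208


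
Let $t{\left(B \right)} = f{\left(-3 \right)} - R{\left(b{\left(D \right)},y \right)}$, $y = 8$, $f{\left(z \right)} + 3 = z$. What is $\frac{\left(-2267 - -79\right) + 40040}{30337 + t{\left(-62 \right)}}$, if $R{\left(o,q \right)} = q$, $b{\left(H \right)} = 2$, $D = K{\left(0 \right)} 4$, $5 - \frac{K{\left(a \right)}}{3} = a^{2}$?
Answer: $\frac{37852}{30323} \approx 1.2483$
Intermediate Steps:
$K{\left(a \right)} = 15 - 3 a^{2}$
$f{\left(z \right)} = -3 + z$
$D = 60$ ($D = \left(15 - 3 \cdot 0^{2}\right) 4 = \left(15 - 0\right) 4 = \left(15 + 0\right) 4 = 15 \cdot 4 = 60$)
$t{\left(B \right)} = -14$ ($t{\left(B \right)} = \left(-3 - 3\right) - 8 = -6 - 8 = -14$)
$\frac{\left(-2267 - -79\right) + 40040}{30337 + t{\left(-62 \right)}} = \frac{\left(-2267 - -79\right) + 40040}{30337 - 14} = \frac{\left(-2267 + 79\right) + 40040}{30323} = \left(-2188 + 40040\right) \frac{1}{30323} = 37852 \cdot \frac{1}{30323} = \frac{37852}{30323}$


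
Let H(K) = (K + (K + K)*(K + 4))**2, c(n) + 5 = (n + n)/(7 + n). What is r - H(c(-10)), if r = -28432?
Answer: -2337217/81 ≈ -28855.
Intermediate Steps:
c(n) = -5 + 2*n/(7 + n) (c(n) = -5 + (n + n)/(7 + n) = -5 + (2*n)/(7 + n) = -5 + 2*n/(7 + n))
H(K) = (K + 2*K*(4 + K))**2 (H(K) = (K + (2*K)*(4 + K))**2 = (K + 2*K*(4 + K))**2)
r - H(c(-10)) = -28432 - ((-35 - 3*(-10))/(7 - 10))**2*(9 + 2*((-35 - 3*(-10))/(7 - 10)))**2 = -28432 - ((-35 + 30)/(-3))**2*(9 + 2*((-35 + 30)/(-3)))**2 = -28432 - (-1/3*(-5))**2*(9 + 2*(-1/3*(-5)))**2 = -28432 - (5/3)**2*(9 + 2*(5/3))**2 = -28432 - 25*(9 + 10/3)**2/9 = -28432 - 25*(37/3)**2/9 = -28432 - 25*1369/(9*9) = -28432 - 1*34225/81 = -28432 - 34225/81 = -2337217/81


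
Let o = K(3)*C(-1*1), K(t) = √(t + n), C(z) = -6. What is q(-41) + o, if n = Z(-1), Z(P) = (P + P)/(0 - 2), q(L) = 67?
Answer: 55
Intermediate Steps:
Z(P) = -P (Z(P) = (2*P)/(-2) = (2*P)*(-½) = -P)
n = 1 (n = -1*(-1) = 1)
K(t) = √(1 + t) (K(t) = √(t + 1) = √(1 + t))
o = -12 (o = √(1 + 3)*(-6) = √4*(-6) = 2*(-6) = -12)
q(-41) + o = 67 - 12 = 55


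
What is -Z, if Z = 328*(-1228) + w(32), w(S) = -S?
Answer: 402816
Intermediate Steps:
Z = -402816 (Z = 328*(-1228) - 1*32 = -402784 - 32 = -402816)
-Z = -1*(-402816) = 402816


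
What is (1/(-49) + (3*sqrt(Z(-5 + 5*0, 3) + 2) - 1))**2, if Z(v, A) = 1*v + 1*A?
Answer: 2500/2401 ≈ 1.0412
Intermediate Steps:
Z(v, A) = A + v (Z(v, A) = v + A = A + v)
(1/(-49) + (3*sqrt(Z(-5 + 5*0, 3) + 2) - 1))**2 = (1/(-49) + (3*sqrt((3 + (-5 + 5*0)) + 2) - 1))**2 = (-1/49 + (3*sqrt((3 + (-5 + 0)) + 2) - 1))**2 = (-1/49 + (3*sqrt((3 - 5) + 2) - 1))**2 = (-1/49 + (3*sqrt(-2 + 2) - 1))**2 = (-1/49 + (3*sqrt(0) - 1))**2 = (-1/49 + (3*0 - 1))**2 = (-1/49 + (0 - 1))**2 = (-1/49 - 1)**2 = (-50/49)**2 = 2500/2401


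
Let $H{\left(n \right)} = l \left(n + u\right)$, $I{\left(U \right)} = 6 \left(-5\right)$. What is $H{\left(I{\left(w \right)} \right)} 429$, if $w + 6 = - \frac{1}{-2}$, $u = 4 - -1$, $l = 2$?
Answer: $-21450$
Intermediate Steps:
$u = 5$ ($u = 4 + 1 = 5$)
$w = - \frac{11}{2}$ ($w = -6 - \frac{1}{-2} = -6 - - \frac{1}{2} = -6 + \frac{1}{2} = - \frac{11}{2} \approx -5.5$)
$I{\left(U \right)} = -30$
$H{\left(n \right)} = 10 + 2 n$ ($H{\left(n \right)} = 2 \left(n + 5\right) = 2 \left(5 + n\right) = 10 + 2 n$)
$H{\left(I{\left(w \right)} \right)} 429 = \left(10 + 2 \left(-30\right)\right) 429 = \left(10 - 60\right) 429 = \left(-50\right) 429 = -21450$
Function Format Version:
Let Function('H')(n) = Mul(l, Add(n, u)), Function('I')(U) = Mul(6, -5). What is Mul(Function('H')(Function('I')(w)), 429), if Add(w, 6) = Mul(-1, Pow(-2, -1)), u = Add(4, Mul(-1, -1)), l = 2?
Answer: -21450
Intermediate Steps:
u = 5 (u = Add(4, 1) = 5)
w = Rational(-11, 2) (w = Add(-6, Mul(-1, Pow(-2, -1))) = Add(-6, Mul(-1, Rational(-1, 2))) = Add(-6, Rational(1, 2)) = Rational(-11, 2) ≈ -5.5000)
Function('I')(U) = -30
Function('H')(n) = Add(10, Mul(2, n)) (Function('H')(n) = Mul(2, Add(n, 5)) = Mul(2, Add(5, n)) = Add(10, Mul(2, n)))
Mul(Function('H')(Function('I')(w)), 429) = Mul(Add(10, Mul(2, -30)), 429) = Mul(Add(10, -60), 429) = Mul(-50, 429) = -21450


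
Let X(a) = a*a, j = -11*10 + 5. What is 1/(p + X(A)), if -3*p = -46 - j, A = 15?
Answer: 3/616 ≈ 0.0048701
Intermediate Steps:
j = -105 (j = -110 + 5 = -105)
X(a) = a²
p = -59/3 (p = -(-46 - 1*(-105))/3 = -(-46 + 105)/3 = -⅓*59 = -59/3 ≈ -19.667)
1/(p + X(A)) = 1/(-59/3 + 15²) = 1/(-59/3 + 225) = 1/(616/3) = 3/616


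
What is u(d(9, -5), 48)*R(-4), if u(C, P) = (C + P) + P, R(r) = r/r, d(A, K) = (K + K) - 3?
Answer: 83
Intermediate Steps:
d(A, K) = -3 + 2*K (d(A, K) = 2*K - 3 = -3 + 2*K)
R(r) = 1
u(C, P) = C + 2*P
u(d(9, -5), 48)*R(-4) = ((-3 + 2*(-5)) + 2*48)*1 = ((-3 - 10) + 96)*1 = (-13 + 96)*1 = 83*1 = 83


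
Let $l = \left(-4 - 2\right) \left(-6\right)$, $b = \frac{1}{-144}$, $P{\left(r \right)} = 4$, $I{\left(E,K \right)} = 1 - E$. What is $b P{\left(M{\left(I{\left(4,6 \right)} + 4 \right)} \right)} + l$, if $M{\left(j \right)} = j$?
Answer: $\frac{1295}{36} \approx 35.972$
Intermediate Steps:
$b = - \frac{1}{144} \approx -0.0069444$
$l = 36$ ($l = \left(-6\right) \left(-6\right) = 36$)
$b P{\left(M{\left(I{\left(4,6 \right)} + 4 \right)} \right)} + l = \left(- \frac{1}{144}\right) 4 + 36 = - \frac{1}{36} + 36 = \frac{1295}{36}$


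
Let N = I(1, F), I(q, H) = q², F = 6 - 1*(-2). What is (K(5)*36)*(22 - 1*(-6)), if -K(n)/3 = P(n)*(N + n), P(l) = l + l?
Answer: -181440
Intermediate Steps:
P(l) = 2*l
F = 8 (F = 6 + 2 = 8)
N = 1 (N = 1² = 1)
K(n) = -6*n*(1 + n) (K(n) = -3*2*n*(1 + n) = -6*n*(1 + n))
(K(5)*36)*(22 - 1*(-6)) = (-6*5*(1 + 5)*36)*(22 - 1*(-6)) = (-6*5*6*36)*(22 + 6) = -180*36*28 = -6480*28 = -181440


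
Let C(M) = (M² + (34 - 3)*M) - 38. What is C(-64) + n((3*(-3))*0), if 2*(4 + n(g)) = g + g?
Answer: 2070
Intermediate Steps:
n(g) = -4 + g (n(g) = -4 + (g + g)/2 = -4 + (2*g)/2 = -4 + g)
C(M) = -38 + M² + 31*M (C(M) = (M² + 31*M) - 38 = -38 + M² + 31*M)
C(-64) + n((3*(-3))*0) = (-38 + (-64)² + 31*(-64)) + (-4 + (3*(-3))*0) = (-38 + 4096 - 1984) + (-4 - 9*0) = 2074 + (-4 + 0) = 2074 - 4 = 2070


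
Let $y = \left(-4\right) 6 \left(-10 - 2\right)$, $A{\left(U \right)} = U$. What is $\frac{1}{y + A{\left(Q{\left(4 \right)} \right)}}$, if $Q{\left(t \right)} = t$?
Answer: $\frac{1}{292} \approx 0.0034247$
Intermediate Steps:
$y = 288$ ($y = \left(-24\right) \left(-12\right) = 288$)
$\frac{1}{y + A{\left(Q{\left(4 \right)} \right)}} = \frac{1}{288 + 4} = \frac{1}{292}$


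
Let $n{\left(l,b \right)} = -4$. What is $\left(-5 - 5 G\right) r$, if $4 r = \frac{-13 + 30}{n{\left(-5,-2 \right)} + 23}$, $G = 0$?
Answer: $- \frac{85}{76} \approx -1.1184$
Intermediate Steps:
$r = \frac{17}{76}$ ($r = \frac{\left(-13 + 30\right) \frac{1}{-4 + 23}}{4} = \frac{17 \cdot \frac{1}{19}}{4} = \frac{1}{4} \cdot \frac{17}{19} = \frac{17}{76} \approx 0.22368$)
$\left(-5 - 5 G\right) r = \left(-5 - 0\right) \frac{17}{76} = \left(-5 + 0\right) \frac{17}{76} = \left(-5\right) \frac{17}{76} = - \frac{85}{76}$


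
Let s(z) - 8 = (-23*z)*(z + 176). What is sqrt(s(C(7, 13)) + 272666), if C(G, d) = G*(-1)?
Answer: sqrt(299883) ≈ 547.62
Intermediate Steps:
C(G, d) = -G
s(z) = 8 - 23*z*(176 + z) (s(z) = 8 + (-23*z)*(z + 176) = 8 + (-23*z)*(176 + z) = 8 - 23*z*(176 + z))
sqrt(s(C(7, 13)) + 272666) = sqrt((8 - (-4048)*7 - 23*(-1*7)**2) + 272666) = sqrt((8 - 4048*(-7) - 23*(-7)**2) + 272666) = sqrt((8 + 28336 - 23*49) + 272666) = sqrt((8 + 28336 - 1127) + 272666) = sqrt(27217 + 272666) = sqrt(299883)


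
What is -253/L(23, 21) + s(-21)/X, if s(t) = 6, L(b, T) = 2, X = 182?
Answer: -23017/182 ≈ -126.47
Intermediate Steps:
-253/L(23, 21) + s(-21)/X = -253/2 + 6/182 = -253*½ + 6*(1/182) = -253/2 + 3/91 = -23017/182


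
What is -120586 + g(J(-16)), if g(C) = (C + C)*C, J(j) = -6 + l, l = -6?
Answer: -120298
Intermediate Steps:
J(j) = -12 (J(j) = -6 - 6 = -12)
g(C) = 2*C² (g(C) = (2*C)*C = 2*C²)
-120586 + g(J(-16)) = -120586 + 2*(-12)² = -120586 + 2*144 = -120586 + 288 = -120298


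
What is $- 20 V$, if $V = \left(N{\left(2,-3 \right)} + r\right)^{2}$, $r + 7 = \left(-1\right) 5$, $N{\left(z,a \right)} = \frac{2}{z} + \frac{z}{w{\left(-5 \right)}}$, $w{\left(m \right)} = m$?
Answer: $- \frac{12996}{5} \approx -2599.2$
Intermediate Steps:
$N{\left(z,a \right)} = \frac{2}{z} - \frac{z}{5}$ ($N{\left(z,a \right)} = \frac{2}{z} + \frac{z}{-5} = \frac{2}{z} + z \left(- \frac{1}{5}\right) = \frac{2}{z} - \frac{z}{5}$)
$r = -12$ ($r = -7 - 5 = -12$)
$V = \frac{3249}{25}$ ($V = \left(\left(\frac{2}{2} - \frac{2}{5}\right) - 12\right)^{2} = \left(\left(2 \cdot \frac{1}{2} - \frac{2}{5}\right) - 12\right)^{2} = \left(\left(1 - \frac{2}{5}\right) - 12\right)^{2} = \left(\frac{3}{5} - 12\right)^{2} = \left(- \frac{57}{5}\right)^{2} = \frac{3249}{25} \approx 129.96$)
$- 20 V = \left(-20\right) \frac{3249}{25} = - \frac{12996}{5}$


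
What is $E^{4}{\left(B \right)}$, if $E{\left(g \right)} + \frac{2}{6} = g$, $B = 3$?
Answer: $\frac{4096}{81} \approx 50.568$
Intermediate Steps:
$E{\left(g \right)} = - \frac{1}{3} + g$
$E^{4}{\left(B \right)} = \left(- \frac{1}{3} + 3\right)^{4} = \left(\frac{8}{3}\right)^{4} = \frac{4096}{81}$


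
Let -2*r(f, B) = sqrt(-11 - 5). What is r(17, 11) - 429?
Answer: -429 - 2*I ≈ -429.0 - 2.0*I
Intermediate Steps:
r(f, B) = -2*I (r(f, B) = -sqrt(-11 - 5)/2 = -2*I)
r(17, 11) - 429 = -2*I - 429 = -429 - 2*I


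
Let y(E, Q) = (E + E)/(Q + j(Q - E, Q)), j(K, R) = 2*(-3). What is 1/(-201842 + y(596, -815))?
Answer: -821/165713474 ≈ -4.9543e-6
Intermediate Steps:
j(K, R) = -6
y(E, Q) = 2*E/(-6 + Q) (y(E, Q) = (E + E)/(Q - 6) = (2*E)/(-6 + Q) = 2*E/(-6 + Q))
1/(-201842 + y(596, -815)) = 1/(-201842 + 2*596/(-6 - 815)) = 1/(-201842 + 2*596/(-821)) = 1/(-201842 + 2*596*(-1/821)) = 1/(-201842 - 1192/821) = 1/(-165713474/821) = -821/165713474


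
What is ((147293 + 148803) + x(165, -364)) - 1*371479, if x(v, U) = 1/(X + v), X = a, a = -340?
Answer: -13192026/175 ≈ -75383.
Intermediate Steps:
X = -340
x(v, U) = 1/(-340 + v)
((147293 + 148803) + x(165, -364)) - 1*371479 = ((147293 + 148803) + 1/(-340 + 165)) - 1*371479 = (296096 + 1/(-175)) - 371479 = (296096 - 1/175) - 371479 = 51816799/175 - 371479 = -13192026/175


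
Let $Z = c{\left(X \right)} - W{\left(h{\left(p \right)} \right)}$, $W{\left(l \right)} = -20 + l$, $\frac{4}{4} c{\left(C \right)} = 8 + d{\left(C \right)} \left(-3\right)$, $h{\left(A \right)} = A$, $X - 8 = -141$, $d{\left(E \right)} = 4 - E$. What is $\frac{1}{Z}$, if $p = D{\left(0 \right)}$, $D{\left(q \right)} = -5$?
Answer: $- \frac{1}{378} \approx -0.0026455$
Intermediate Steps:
$X = -133$ ($X = 8 - 141 = -133$)
$p = -5$
$c{\left(C \right)} = -4 + 3 C$ ($c{\left(C \right)} = 8 + \left(4 - C\right) \left(-3\right) = 8 + \left(-12 + 3 C\right) = -4 + 3 C$)
$Z = -378$ ($Z = \left(-4 + 3 \left(-133\right)\right) - \left(-20 - 5\right) = \left(-4 - 399\right) - -25 = -403 + 25 = -378$)
$\frac{1}{Z} = \frac{1}{-378} = - \frac{1}{378}$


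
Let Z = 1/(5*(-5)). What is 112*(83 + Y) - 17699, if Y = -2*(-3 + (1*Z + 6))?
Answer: -226651/25 ≈ -9066.0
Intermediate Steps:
Z = -1/25 (Z = 1/(-25) = -1/25 ≈ -0.040000)
Y = -148/25 (Y = -2*(-3 + (1*(-1/25) + 6)) = -2*(-3 + (-1/25 + 6)) = -2*(-3 + 149/25) = -2*74/25 = -148/25 ≈ -5.9200)
112*(83 + Y) - 17699 = 112*(83 - 148/25) - 17699 = 112*(1927/25) - 17699 = 215824/25 - 17699 = -226651/25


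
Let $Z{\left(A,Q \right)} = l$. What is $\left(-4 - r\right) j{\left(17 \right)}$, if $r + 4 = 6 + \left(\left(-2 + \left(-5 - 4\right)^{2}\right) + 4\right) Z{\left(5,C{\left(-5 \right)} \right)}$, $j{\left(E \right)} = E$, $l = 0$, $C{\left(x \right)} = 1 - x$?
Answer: $-102$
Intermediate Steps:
$Z{\left(A,Q \right)} = 0$
$r = 2$ ($r = -4 + \left(6 + \left(\left(-2 + \left(-5 - 4\right)^{2}\right) + 4\right) 0\right) = -4 + \left(6 + \left(\left(-2 + \left(-9\right)^{2}\right) + 4\right) 0\right) = -4 + \left(6 + \left(\left(-2 + 81\right) + 4\right) 0\right) = -4 + \left(6 + \left(79 + 4\right) 0\right) = -4 + \left(6 + 83 \cdot 0\right) = -4 + \left(6 + 0\right) = -4 + 6 = 2$)
$\left(-4 - r\right) j{\left(17 \right)} = \left(-4 - 2\right) 17 = \left(-6\right) 17 = -102$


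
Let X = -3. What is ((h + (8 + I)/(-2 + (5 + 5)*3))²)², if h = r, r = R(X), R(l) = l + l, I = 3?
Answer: 607573201/614656 ≈ 988.48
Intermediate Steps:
R(l) = 2*l
r = -6 (r = 2*(-3) = -6)
h = -6
((h + (8 + I)/(-2 + (5 + 5)*3))²)² = ((-6 + (8 + 3)/(-2 + (5 + 5)*3))²)² = ((-6 + 11/(-2 + 10*3))²)² = ((-6 + 11/(-2 + 30))²)² = ((-6 + 11/28)²)² = ((-157/28)²)² = (24649/784)² = 607573201/614656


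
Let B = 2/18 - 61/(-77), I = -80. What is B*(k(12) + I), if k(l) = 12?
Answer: -42568/693 ≈ -61.426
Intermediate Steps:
B = 626/693 (B = 2*(1/18) - 61*(-1/77) = ⅑ + 61/77 = 626/693 ≈ 0.90332)
B*(k(12) + I) = 626*(12 - 80)/693 = (626/693)*(-68) = -42568/693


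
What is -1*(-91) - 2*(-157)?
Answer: 405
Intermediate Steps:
-1*(-91) - 2*(-157) = 91 + 314 = 405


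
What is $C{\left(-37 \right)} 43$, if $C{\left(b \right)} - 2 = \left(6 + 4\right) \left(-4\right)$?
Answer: $-1634$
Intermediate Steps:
$C{\left(b \right)} = -38$ ($C{\left(b \right)} = 2 + \left(6 + 4\right) \left(-4\right) = 2 + 10 \left(-4\right) = 2 - 40 = -38$)
$C{\left(-37 \right)} 43 = \left(-38\right) 43 = -1634$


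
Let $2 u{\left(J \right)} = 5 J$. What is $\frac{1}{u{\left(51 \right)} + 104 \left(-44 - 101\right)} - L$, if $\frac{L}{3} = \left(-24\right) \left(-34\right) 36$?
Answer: $- \frac{2635467842}{29905} \approx -88128.0$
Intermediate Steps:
$u{\left(J \right)} = \frac{5 J}{2}$
$L = 88128$ ($L = 3 \left(-24\right) \left(-34\right) 36 = 3 \cdot 816 \cdot 36 = 3 \cdot 29376 = 88128$)
$\frac{1}{u{\left(51 \right)} + 104 \left(-44 - 101\right)} - L = \frac{1}{\frac{5}{2} \cdot 51 + 104 \left(-44 - 101\right)} - 88128 = \frac{1}{\frac{255}{2} + 104 \left(-145\right)} - 88128 = \frac{1}{\frac{255}{2} - 15080} - 88128 = \frac{1}{- \frac{29905}{2}} - 88128 = - \frac{2}{29905} - 88128 = - \frac{2635467842}{29905}$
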